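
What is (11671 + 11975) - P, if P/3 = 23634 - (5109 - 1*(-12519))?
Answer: 5628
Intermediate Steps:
P = 18018 (P = 3*(23634 - (5109 - 1*(-12519))) = 3*(23634 - (5109 + 12519)) = 3*(23634 - 1*17628) = 3*(23634 - 17628) = 3*6006 = 18018)
(11671 + 11975) - P = (11671 + 11975) - 1*18018 = 23646 - 18018 = 5628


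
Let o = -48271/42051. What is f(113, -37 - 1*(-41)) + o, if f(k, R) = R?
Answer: 119933/42051 ≈ 2.8521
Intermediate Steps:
o = -48271/42051 (o = -48271*1/42051 = -48271/42051 ≈ -1.1479)
f(113, -37 - 1*(-41)) + o = (-37 - 1*(-41)) - 48271/42051 = (-37 + 41) - 48271/42051 = 4 - 48271/42051 = 119933/42051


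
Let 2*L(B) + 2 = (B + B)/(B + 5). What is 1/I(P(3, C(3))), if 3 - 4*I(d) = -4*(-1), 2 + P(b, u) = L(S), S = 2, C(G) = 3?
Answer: -4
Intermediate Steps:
L(B) = -1 + B/(5 + B) (L(B) = -1 + ((B + B)/(B + 5))/2 = -1 + ((2*B)/(5 + B))/2 = -1 + (2*B/(5 + B))/2 = -1 + B/(5 + B))
P(b, u) = -19/7 (P(b, u) = -2 - 5/(5 + 2) = -2 - 5/7 = -19/7)
I(d) = -1/4 (I(d) = 3/4 - (-1)*(-1) = 3/4 - 1/4*4 = 3/4 - 1 = -1/4)
1/I(P(3, C(3))) = 1/(-1/4) = -4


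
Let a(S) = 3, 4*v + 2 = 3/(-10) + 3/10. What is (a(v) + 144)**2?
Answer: 21609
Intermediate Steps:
v = -1/2 (v = -1/2 + (3/(-10) + 3/10)/4 = -1/2 + (3*(-1/10) + 3*(1/10))/4 = -1/2 + (-3/10 + 3/10)/4 = -1/2 + (1/4)*0 = -1/2 + 0 = -1/2 ≈ -0.50000)
(a(v) + 144)**2 = (3 + 144)**2 = 147**2 = 21609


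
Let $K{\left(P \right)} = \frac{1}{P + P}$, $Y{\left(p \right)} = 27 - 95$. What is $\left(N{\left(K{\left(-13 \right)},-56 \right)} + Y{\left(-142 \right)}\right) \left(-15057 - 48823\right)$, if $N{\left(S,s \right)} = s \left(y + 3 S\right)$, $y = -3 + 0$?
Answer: $- \frac{88409920}{13} \approx -6.8008 \cdot 10^{6}$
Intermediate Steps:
$Y{\left(p \right)} = -68$
$y = -3$
$K{\left(P \right)} = \frac{1}{2 P}$
$N{\left(S,s \right)} = s \left(-3 + 3 S\right)$
$\left(N{\left(K{\left(-13 \right)},-56 \right)} + Y{\left(-142 \right)}\right) \left(-15057 - 48823\right) = \left(3 \left(-56\right) \left(-1 + \frac{1}{2 \left(-13\right)}\right) - 68\right) \left(-15057 - 48823\right) = \left(3 \left(-56\right) \left(-1 + \frac{1}{2} \left(- \frac{1}{13}\right)\right) - 68\right) \left(-63880\right) = \left(3 \left(-56\right) \left(-1 - \frac{1}{26}\right) - 68\right) \left(-63880\right) = \left(3 \left(-56\right) \left(- \frac{27}{26}\right) - 68\right) \left(-63880\right) = \left(\frac{2268}{13} - 68\right) \left(-63880\right) = \frac{1384}{13} \left(-63880\right) = - \frac{88409920}{13}$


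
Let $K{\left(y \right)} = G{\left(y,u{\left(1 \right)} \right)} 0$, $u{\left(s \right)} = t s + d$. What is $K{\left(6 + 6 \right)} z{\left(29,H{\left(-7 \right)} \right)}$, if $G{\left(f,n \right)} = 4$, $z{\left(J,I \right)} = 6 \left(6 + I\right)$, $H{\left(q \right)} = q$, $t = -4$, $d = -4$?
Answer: $0$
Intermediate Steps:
$z{\left(J,I \right)} = 36 + 6 I$
$u{\left(s \right)} = -4 - 4 s$ ($u{\left(s \right)} = - 4 s - 4 = -4 - 4 s$)
$K{\left(y \right)} = 0$ ($K{\left(y \right)} = 4 \cdot 0 = 0$)
$K{\left(6 + 6 \right)} z{\left(29,H{\left(-7 \right)} \right)} = 0 \left(36 + 6 \left(-7\right)\right) = 0 \left(36 - 42\right) = 0 \left(-6\right) = 0$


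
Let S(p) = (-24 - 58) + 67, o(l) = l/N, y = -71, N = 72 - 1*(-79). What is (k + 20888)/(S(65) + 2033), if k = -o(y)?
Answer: 3154159/304718 ≈ 10.351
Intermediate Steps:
N = 151 (N = 72 + 79 = 151)
o(l) = l/151
S(p) = -15 (S(p) = -82 + 67 = -15)
k = 71/151 (k = -(-71)/151 = -1*(-71/151) = 71/151 ≈ 0.47020)
(k + 20888)/(S(65) + 2033) = (71/151 + 20888)/(-15 + 2033) = (3154159/151)/2018 = (3154159/151)*(1/2018) = 3154159/304718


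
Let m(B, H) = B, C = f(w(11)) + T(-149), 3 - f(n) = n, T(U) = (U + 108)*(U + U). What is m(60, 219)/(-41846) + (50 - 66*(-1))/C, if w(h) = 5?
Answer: 515147/63898842 ≈ 0.0080619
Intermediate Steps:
T(U) = 2*U*(108 + U) (T(U) = (108 + U)*(2*U) = 2*U*(108 + U))
f(n) = 3 - n
C = 12216 (C = (3 - 1*5) + 2*(-149)*(108 - 149) = (3 - 5) + 2*(-149)*(-41) = -2 + 12218 = 12216)
m(60, 219)/(-41846) + (50 - 66*(-1))/C = 60/(-41846) + (50 - 66*(-1))/12216 = 60*(-1/41846) + (50 + 66)*(1/12216) = -30/20923 + 116*(1/12216) = -30/20923 + 29/3054 = 515147/63898842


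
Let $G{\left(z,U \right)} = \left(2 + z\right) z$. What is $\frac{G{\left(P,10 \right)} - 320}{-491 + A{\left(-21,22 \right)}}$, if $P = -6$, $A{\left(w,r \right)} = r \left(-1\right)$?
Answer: $\frac{296}{513} \approx 0.577$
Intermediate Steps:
$A{\left(w,r \right)} = - r$
$G{\left(z,U \right)} = z \left(2 + z\right)$
$\frac{G{\left(P,10 \right)} - 320}{-491 + A{\left(-21,22 \right)}} = \frac{- 6 \left(2 - 6\right) - 320}{-491 - 22} = \frac{\left(-6\right) \left(-4\right) - 320}{-491 - 22} = \frac{24 - 320}{-513} = \left(-296\right) \left(- \frac{1}{513}\right) = \frac{296}{513}$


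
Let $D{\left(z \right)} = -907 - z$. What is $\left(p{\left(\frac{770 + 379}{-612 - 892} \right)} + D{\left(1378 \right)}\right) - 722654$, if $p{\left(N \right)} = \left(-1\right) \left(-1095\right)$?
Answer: $-723844$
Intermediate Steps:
$p{\left(N \right)} = 1095$
$\left(p{\left(\frac{770 + 379}{-612 - 892} \right)} + D{\left(1378 \right)}\right) - 722654 = \left(1095 - 2285\right) - 722654 = -1190 - 722654 = -723844$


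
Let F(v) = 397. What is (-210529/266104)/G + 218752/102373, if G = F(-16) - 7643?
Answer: 421816880364485/197394552282832 ≈ 2.1369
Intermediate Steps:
G = -7246 (G = 397 - 7643 = -7246)
(-210529/266104)/G + 218752/102373 = -210529/266104/(-7246) + 218752/102373 = -210529*1/266104*(-1/7246) + 218752*(1/102373) = -210529/266104*(-1/7246) + 218752/102373 = 210529/1928189584 + 218752/102373 = 421816880364485/197394552282832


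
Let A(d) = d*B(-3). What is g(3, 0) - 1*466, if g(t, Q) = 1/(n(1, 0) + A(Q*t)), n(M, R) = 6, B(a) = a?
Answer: -2795/6 ≈ -465.83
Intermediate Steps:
A(d) = -3*d (A(d) = d*(-3) = -3*d)
g(t, Q) = 1/(6 - 3*Q*t)
g(3, 0) - 1*466 = 1/(3*(2 - 1*0*3)) - 1*466 = 1/(3*(2 + 0)) - 466 = (1/3)/2 - 466 = (1/3)*(1/2) - 466 = 1/6 - 466 = -2795/6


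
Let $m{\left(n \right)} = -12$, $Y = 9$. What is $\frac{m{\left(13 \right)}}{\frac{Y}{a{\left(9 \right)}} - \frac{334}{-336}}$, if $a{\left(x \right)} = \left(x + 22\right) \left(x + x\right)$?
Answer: $- \frac{62496}{5261} \approx -11.879$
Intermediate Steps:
$a{\left(x \right)} = 2 x \left(22 + x\right)$ ($a{\left(x \right)} = \left(22 + x\right) 2 x = 2 x \left(22 + x\right)$)
$\frac{m{\left(13 \right)}}{\frac{Y}{a{\left(9 \right)}} - \frac{334}{-336}} = - \frac{12}{\frac{9}{2 \cdot 9 \left(22 + 9\right)} - \frac{334}{-336}} = - \frac{12}{\frac{9}{2 \cdot 9 \cdot 31} - - \frac{167}{168}} = - \frac{12}{\frac{9}{558} + \frac{167}{168}} = - \frac{12}{9 \cdot \frac{1}{558} + \frac{167}{168}} = - \frac{12}{\frac{1}{62} + \frac{167}{168}} = - \frac{12}{\frac{5261}{5208}} = \left(-12\right) \frac{5208}{5261} = - \frac{62496}{5261}$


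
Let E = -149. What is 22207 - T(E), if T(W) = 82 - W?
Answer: 21976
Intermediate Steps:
22207 - T(E) = 22207 - (82 - 1*(-149)) = 22207 - (82 + 149) = 22207 - 1*231 = 22207 - 231 = 21976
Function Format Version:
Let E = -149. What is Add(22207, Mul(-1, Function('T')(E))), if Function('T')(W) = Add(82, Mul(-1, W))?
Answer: 21976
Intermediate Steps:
Add(22207, Mul(-1, Function('T')(E))) = Add(22207, Mul(-1, Add(82, Mul(-1, -149)))) = Add(22207, Mul(-1, Add(82, 149))) = Add(22207, Mul(-1, 231)) = Add(22207, -231) = 21976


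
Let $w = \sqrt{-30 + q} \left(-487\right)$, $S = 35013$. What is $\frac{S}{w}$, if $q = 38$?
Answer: $- \frac{35013 \sqrt{2}}{1948} \approx -25.419$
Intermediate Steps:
$w = - 974 \sqrt{2}$ ($w = \sqrt{-30 + 38} \left(-487\right) = \sqrt{8} \left(-487\right) = 2 \sqrt{2} \left(-487\right) = - 974 \sqrt{2} \approx -1377.4$)
$\frac{S}{w} = \frac{35013}{\left(-974\right) \sqrt{2}} = 35013 \left(- \frac{\sqrt{2}}{1948}\right) = - \frac{35013 \sqrt{2}}{1948}$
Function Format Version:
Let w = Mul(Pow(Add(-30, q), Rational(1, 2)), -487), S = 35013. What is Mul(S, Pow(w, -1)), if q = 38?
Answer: Mul(Rational(-35013, 1948), Pow(2, Rational(1, 2))) ≈ -25.419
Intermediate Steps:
w = Mul(-974, Pow(2, Rational(1, 2))) (w = Mul(Pow(Add(-30, 38), Rational(1, 2)), -487) = Mul(Pow(8, Rational(1, 2)), -487) = Mul(Mul(2, Pow(2, Rational(1, 2))), -487) = Mul(-974, Pow(2, Rational(1, 2))) ≈ -1377.4)
Mul(S, Pow(w, -1)) = Mul(35013, Pow(Mul(-974, Pow(2, Rational(1, 2))), -1)) = Mul(35013, Mul(Rational(-1, 1948), Pow(2, Rational(1, 2)))) = Mul(Rational(-35013, 1948), Pow(2, Rational(1, 2)))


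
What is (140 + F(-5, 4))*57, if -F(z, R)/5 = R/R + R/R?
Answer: 7410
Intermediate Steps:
F(z, R) = -10 (F(z, R) = -5*(R/R + R/R) = -5*(1 + 1) = -5*2 = -10)
(140 + F(-5, 4))*57 = (140 - 10)*57 = 130*57 = 7410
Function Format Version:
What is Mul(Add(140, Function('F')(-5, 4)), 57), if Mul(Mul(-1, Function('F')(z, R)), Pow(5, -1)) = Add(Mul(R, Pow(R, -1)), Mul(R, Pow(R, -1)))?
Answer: 7410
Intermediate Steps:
Function('F')(z, R) = -10 (Function('F')(z, R) = Mul(-5, Add(Mul(R, Pow(R, -1)), Mul(R, Pow(R, -1)))) = Mul(-5, Add(1, 1)) = Mul(-5, 2) = -10)
Mul(Add(140, Function('F')(-5, 4)), 57) = Mul(Add(140, -10), 57) = Mul(130, 57) = 7410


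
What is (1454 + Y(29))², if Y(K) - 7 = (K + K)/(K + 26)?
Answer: 6466250569/3025 ≈ 2.1376e+6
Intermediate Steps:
Y(K) = 7 + 2*K/(26 + K) (Y(K) = 7 + (K + K)/(K + 26) = 7 + (2*K)/(26 + K) = 7 + 2*K/(26 + K))
(1454 + Y(29))² = (1454 + (182 + 9*29)/(26 + 29))² = (1454 + (182 + 261)/55)² = (1454 + (1/55)*443)² = (1454 + 443/55)² = (80413/55)² = 6466250569/3025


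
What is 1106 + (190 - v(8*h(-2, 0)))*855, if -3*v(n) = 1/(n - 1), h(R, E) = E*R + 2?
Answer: 163575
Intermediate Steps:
h(R, E) = 2 + E*R
v(n) = -1/(3*(-1 + n)) (v(n) = -1/(3*(n - 1)) = -1/(3*(-1 + n)))
1106 + (190 - v(8*h(-2, 0)))*855 = 1106 + (190 - (-1)/(-3 + 3*(8*(2 + 0*(-2)))))*855 = 1106 + (190 - (-1)/(-3 + 3*(8*(2 + 0))))*855 = 1106 + (190 - (-1)/(-3 + 3*(8*2)))*855 = 1106 + (190 - (-1)/(-3 + 3*16))*855 = 1106 + (190 - (-1)/(-3 + 48))*855 = 1106 + (190 - (-1)/45)*855 = 1106 + (190 - 1*(-1/45))*855 = 1106 + (190 + 1/45)*855 = 1106 + (8551/45)*855 = 1106 + 162469 = 163575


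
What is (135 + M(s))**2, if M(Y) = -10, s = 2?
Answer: 15625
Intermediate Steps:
(135 + M(s))**2 = (135 - 10)**2 = 125**2 = 15625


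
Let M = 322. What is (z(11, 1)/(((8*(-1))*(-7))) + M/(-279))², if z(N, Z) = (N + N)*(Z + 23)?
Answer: 261145600/3814209 ≈ 68.467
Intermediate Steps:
z(N, Z) = 2*N*(23 + Z) (z(N, Z) = (2*N)*(23 + Z) = 2*N*(23 + Z))
(z(11, 1)/(((8*(-1))*(-7))) + M/(-279))² = ((2*11*(23 + 1))/(((8*(-1))*(-7))) + 322/(-279))² = ((2*11*24)/((-8*(-7))) + 322*(-1/279))² = (528/56 - 322/279)² = (528*(1/56) - 322/279)² = (66/7 - 322/279)² = (16160/1953)² = 261145600/3814209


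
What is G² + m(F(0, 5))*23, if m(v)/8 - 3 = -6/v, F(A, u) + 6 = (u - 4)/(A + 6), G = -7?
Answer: 27659/35 ≈ 790.26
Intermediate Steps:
F(A, u) = -6 + (-4 + u)/(6 + A) (F(A, u) = -6 + (u - 4)/(A + 6) = -6 + (-4 + u)/(6 + A))
m(v) = 24 - 48/v (m(v) = 24 + 8*(-6/v) = 24 - 48/v)
G² + m(F(0, 5))*23 = (-7)² + (24 - 48*(6 + 0)/(-40 + 5 - 6*0))*23 = 49 + (24 - 48*6/(-40 + 5 + 0))*23 = 49 + (24 - 48/((⅙)*(-35)))*23 = 49 + (24 - 48/(-35/6))*23 = 49 + (24 - 48*(-6/35))*23 = 49 + (24 + 288/35)*23 = 49 + (1128/35)*23 = 49 + 25944/35 = 27659/35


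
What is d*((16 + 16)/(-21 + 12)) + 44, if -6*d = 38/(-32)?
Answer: 1169/27 ≈ 43.296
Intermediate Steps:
d = 19/96 (d = -19/(3*(-32)) = -19*(-1)/(3*32) = -⅙*(-19/16) = 19/96 ≈ 0.19792)
d*((16 + 16)/(-21 + 12)) + 44 = 19*((16 + 16)/(-21 + 12))/96 + 44 = 19*(32/(-9))/96 + 44 = 19*(32*(-⅑))/96 + 44 = (19/96)*(-32/9) + 44 = -19/27 + 44 = 1169/27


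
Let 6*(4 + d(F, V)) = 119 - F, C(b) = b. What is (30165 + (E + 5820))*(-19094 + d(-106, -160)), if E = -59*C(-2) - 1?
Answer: -688122171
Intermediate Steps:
E = 117 (E = -59*(-2) - 1 = 118 - 1 = 117)
d(F, V) = 95/6 - F/6 (d(F, V) = -4 + (119 - F)/6 = -4 + (119/6 - F/6) = 95/6 - F/6)
(30165 + (E + 5820))*(-19094 + d(-106, -160)) = (30165 + (117 + 5820))*(-19094 + (95/6 - ⅙*(-106))) = (30165 + 5937)*(-19094 + (95/6 + 53/3)) = 36102*(-19094 + 67/2) = 36102*(-38121/2) = -688122171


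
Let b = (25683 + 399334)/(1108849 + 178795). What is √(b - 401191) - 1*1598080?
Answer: -1598080 + I*√166296247816264157/643822 ≈ -1.5981e+6 + 633.4*I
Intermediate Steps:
b = 425017/1287644 ≈ 0.33007
√(b - 401191) - 1*1598080 = √(425017/1287644 - 401191) - 1*1598080 = √(-516590758987/1287644) - 1598080 = I*√166296247816264157/643822 - 1598080 = -1598080 + I*√166296247816264157/643822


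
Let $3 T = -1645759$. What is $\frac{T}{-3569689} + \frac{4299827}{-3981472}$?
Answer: $- \frac{39494592054161}{42637850406624} \approx -0.92628$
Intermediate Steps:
$T = - \frac{1645759}{3}$ ($T = \frac{1}{3} \left(-1645759\right) = - \frac{1645759}{3} \approx -5.4859 \cdot 10^{5}$)
$\frac{T}{-3569689} + \frac{4299827}{-3981472} = - \frac{1645759}{3 \left(-3569689\right)} + \frac{4299827}{-3981472} = \left(- \frac{1645759}{3}\right) \left(- \frac{1}{3569689}\right) + 4299827 \left(- \frac{1}{3981472}\right) = \frac{1645759}{10709067} - \frac{4299827}{3981472} = - \frac{39494592054161}{42637850406624}$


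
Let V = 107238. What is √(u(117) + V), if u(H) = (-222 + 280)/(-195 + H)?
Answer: √163107867/39 ≈ 327.47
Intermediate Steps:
u(H) = 58/(-195 + H)
√(u(117) + V) = √(58/(-195 + 117) + 107238) = √(58/(-78) + 107238) = √(58*(-1/78) + 107238) = √(-29/39 + 107238) = √(4182253/39) = √163107867/39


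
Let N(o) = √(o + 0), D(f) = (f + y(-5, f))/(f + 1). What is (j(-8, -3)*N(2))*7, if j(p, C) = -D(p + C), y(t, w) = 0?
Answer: -77*√2/10 ≈ -10.889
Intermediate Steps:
D(f) = f/(1 + f) (D(f) = (f + 0)/(f + 1) = f/(1 + f))
N(o) = √o
j(p, C) = -(C + p)/(1 + C + p) (j(p, C) = -(p + C)/(1 + (p + C)) = -(C + p)/(1 + (C + p)) = -(C + p)/(1 + C + p))
(j(-8, -3)*N(2))*7 = (((-1*(-3) - 1*(-8))/(1 - 3 - 8))*√2)*7 = (((3 + 8)/(-10))*√2)*7 = ((-⅒*11)*√2)*7 = -11*√2/10*7 = -77*√2/10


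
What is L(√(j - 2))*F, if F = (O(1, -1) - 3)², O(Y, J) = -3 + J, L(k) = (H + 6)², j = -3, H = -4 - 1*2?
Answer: 0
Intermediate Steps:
H = -6 (H = -4 - 2 = -6)
L(k) = 0 (L(k) = (-6 + 6)² = 0² = 0)
F = 49 (F = ((-3 - 1) - 3)² = (-4 - 3)² = (-7)² = 49)
L(√(j - 2))*F = 0*49 = 0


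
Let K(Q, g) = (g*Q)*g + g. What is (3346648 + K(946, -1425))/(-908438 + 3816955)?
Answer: 1924316473/2908517 ≈ 661.61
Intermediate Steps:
K(Q, g) = g + Q*g**2 (K(Q, g) = (Q*g)*g + g = Q*g**2 + g = g + Q*g**2)
(3346648 + K(946, -1425))/(-908438 + 3816955) = (3346648 - 1425*(1 + 946*(-1425)))/(-908438 + 3816955) = (3346648 - 1425*(1 - 1348050))/2908517 = (3346648 - 1425*(-1348049))*(1/2908517) = (3346648 + 1920969825)*(1/2908517) = 1924316473*(1/2908517) = 1924316473/2908517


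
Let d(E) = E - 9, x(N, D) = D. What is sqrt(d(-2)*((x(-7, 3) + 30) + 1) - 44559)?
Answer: 7*I*sqrt(917) ≈ 211.97*I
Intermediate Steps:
d(E) = -9 + E
sqrt(d(-2)*((x(-7, 3) + 30) + 1) - 44559) = sqrt((-9 - 2)*((3 + 30) + 1) - 44559) = sqrt(-11*(33 + 1) - 44559) = sqrt(-11*34 - 44559) = sqrt(-374 - 44559) = sqrt(-44933) = 7*I*sqrt(917)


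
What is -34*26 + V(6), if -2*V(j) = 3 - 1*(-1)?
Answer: -886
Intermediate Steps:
V(j) = -2 (V(j) = -(3 - 1*(-1))/2 = -(3 + 1)/2 = -1/2*4 = -2)
-34*26 + V(6) = -34*26 - 2 = -884 - 2 = -886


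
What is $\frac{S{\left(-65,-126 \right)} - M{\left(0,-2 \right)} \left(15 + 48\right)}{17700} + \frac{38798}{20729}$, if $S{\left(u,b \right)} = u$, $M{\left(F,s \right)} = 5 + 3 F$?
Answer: $\frac{1786441}{965535} \approx 1.8502$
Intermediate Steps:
$\frac{S{\left(-65,-126 \right)} - M{\left(0,-2 \right)} \left(15 + 48\right)}{17700} + \frac{38798}{20729} = \frac{-65 - \left(5 + 3 \cdot 0\right) \left(15 + 48\right)}{17700} + \frac{38798}{20729} = \left(-65 - \left(5 + 0\right) 63\right) \frac{1}{17700} + 38798 \cdot \frac{1}{20729} = \left(-65 - 5 \cdot 63\right) \frac{1}{17700} + \frac{2042}{1091} = \left(-65 - 315\right) \frac{1}{17700} + \frac{2042}{1091} = \left(-380\right) \frac{1}{17700} + \frac{2042}{1091} = - \frac{19}{885} + \frac{2042}{1091} = \frac{1786441}{965535}$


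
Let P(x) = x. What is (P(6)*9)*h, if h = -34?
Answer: -1836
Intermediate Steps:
(P(6)*9)*h = (6*9)*(-34) = 54*(-34) = -1836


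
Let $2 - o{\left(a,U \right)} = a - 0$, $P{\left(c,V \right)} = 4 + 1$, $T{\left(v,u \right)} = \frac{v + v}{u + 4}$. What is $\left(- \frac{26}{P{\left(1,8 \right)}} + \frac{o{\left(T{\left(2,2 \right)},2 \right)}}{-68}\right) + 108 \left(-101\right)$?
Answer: $- \frac{2782871}{255} \approx -10913.0$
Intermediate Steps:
$T{\left(v,u \right)} = \frac{2 v}{4 + u}$
$P{\left(c,V \right)} = 5$
$o{\left(a,U \right)} = 2 - a$ ($o{\left(a,U \right)} = 2 - \left(a - 0\right) = 2 - \left(a + 0\right) = 2 - a$)
$\left(- \frac{26}{P{\left(1,8 \right)}} + \frac{o{\left(T{\left(2,2 \right)},2 \right)}}{-68}\right) + 108 \left(-101\right) = \left(- \frac{26}{5} + \frac{2 - 2 \cdot 2 \frac{1}{4 + 2}}{-68}\right) + 108 \left(-101\right) = \left(\left(-26\right) \frac{1}{5} + \left(2 - 2 \cdot 2 \cdot \frac{1}{6}\right) \left(- \frac{1}{68}\right)\right) - 10908 = \left(- \frac{26}{5} + \left(2 - 2 \cdot 2 \cdot \frac{1}{6}\right) \left(- \frac{1}{68}\right)\right) - 10908 = \left(- \frac{26}{5} + \left(2 - \frac{2}{3}\right) \left(- \frac{1}{68}\right)\right) - 10908 = \left(- \frac{26}{5} + \frac{4}{3} \left(- \frac{1}{68}\right)\right) - 10908 = \left(- \frac{26}{5} - \frac{1}{51}\right) - 10908 = - \frac{1331}{255} - 10908 = - \frac{2782871}{255}$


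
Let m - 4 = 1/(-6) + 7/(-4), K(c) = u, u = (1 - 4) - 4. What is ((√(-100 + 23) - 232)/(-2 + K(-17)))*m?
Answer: 1450/27 - 25*I*√77/108 ≈ 53.704 - 2.0312*I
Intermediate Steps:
u = -7 (u = -3 - 4 = -7)
K(c) = -7
m = 25/12 (m = 4 + (1/(-6) + 7/(-4)) = 4 + (1*(-⅙) + 7*(-¼)) = 4 + (-⅙ - 7/4) = 4 - 23/12 = 25/12 ≈ 2.0833)
((√(-100 + 23) - 232)/(-2 + K(-17)))*m = ((√(-100 + 23) - 232)/(-2 - 7))*(25/12) = ((√(-77) - 232)/(-9))*(25/12) = ((I*√77 - 232)*(-⅑))*(25/12) = ((-232 + I*√77)*(-⅑))*(25/12) = (232/9 - I*√77/9)*(25/12) = 1450/27 - 25*I*√77/108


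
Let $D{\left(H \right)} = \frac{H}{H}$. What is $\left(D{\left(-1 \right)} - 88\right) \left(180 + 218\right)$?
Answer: $-34626$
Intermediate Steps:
$D{\left(H \right)} = 1$
$\left(D{\left(-1 \right)} - 88\right) \left(180 + 218\right) = \left(1 - 88\right) \left(180 + 218\right) = \left(-87\right) 398 = -34626$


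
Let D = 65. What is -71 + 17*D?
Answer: 1034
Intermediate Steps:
-71 + 17*D = -71 + 17*65 = -71 + 1105 = 1034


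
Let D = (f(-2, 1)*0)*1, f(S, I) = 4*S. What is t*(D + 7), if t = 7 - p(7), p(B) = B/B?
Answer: 42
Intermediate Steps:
p(B) = 1
t = 6 (t = 7 - 1*1 = 7 - 1 = 6)
D = 0 (D = ((4*(-2))*0)*1 = -8*0*1 = 0*1 = 0)
t*(D + 7) = 6*(0 + 7) = 6*7 = 42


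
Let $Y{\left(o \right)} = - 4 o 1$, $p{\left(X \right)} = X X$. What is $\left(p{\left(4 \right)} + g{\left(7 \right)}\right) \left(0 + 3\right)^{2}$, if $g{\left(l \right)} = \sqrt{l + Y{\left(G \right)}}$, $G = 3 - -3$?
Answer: $144 + 9 i \sqrt{17} \approx 144.0 + 37.108 i$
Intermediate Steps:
$G = 6$ ($G = 3 + 3 = 6$)
$p{\left(X \right)} = X^{2}$
$Y{\left(o \right)} = - 4 o$
$g{\left(l \right)} = \sqrt{-24 + l}$ ($g{\left(l \right)} = \sqrt{l - 24} = \sqrt{-24 + l}$)
$\left(p{\left(4 \right)} + g{\left(7 \right)}\right) \left(0 + 3\right)^{2} = \left(4^{2} + \sqrt{-24 + 7}\right) \left(0 + 3\right)^{2} = \left(16 + \sqrt{-17}\right) 3^{2} = \left(16 + i \sqrt{17}\right) 9 = 144 + 9 i \sqrt{17}$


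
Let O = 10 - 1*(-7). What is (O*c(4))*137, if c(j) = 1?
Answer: 2329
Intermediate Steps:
O = 17 (O = 10 + 7 = 17)
(O*c(4))*137 = (17*1)*137 = 17*137 = 2329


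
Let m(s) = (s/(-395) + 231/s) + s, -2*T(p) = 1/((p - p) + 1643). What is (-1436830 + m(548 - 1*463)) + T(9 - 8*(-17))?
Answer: -31702427218821/22065490 ≈ -1.4367e+6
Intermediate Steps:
T(p) = -1/3286 (T(p) = -1/(2*((p - p) + 1643)) = -1/(2*(0 + 1643)) = -½/1643 = -½*1/1643 = -1/3286)
m(s) = 231/s + 394*s/395 (m(s) = (s*(-1/395) + 231/s) + s = (-s/395 + 231/s) + s = (231/s - s/395) + s = 231/s + 394*s/395)
(-1436830 + m(548 - 1*463)) + T(9 - 8*(-17)) = (-1436830 + (231/(548 - 1*463) + 394*(548 - 1*463)/395)) - 1/3286 = (-1436830 + (231/(548 - 463) + 394*(548 - 463)/395)) - 1/3286 = (-1436830 + (231/85 + (394/395)*85)) - 1/3286 = (-1436830 + (231*(1/85) + 6698/79)) - 1/3286 = (-1436830 + (231/85 + 6698/79)) - 1/3286 = (-1436830 + 587579/6715) - 1/3286 = -9647725871/6715 - 1/3286 = -31702427218821/22065490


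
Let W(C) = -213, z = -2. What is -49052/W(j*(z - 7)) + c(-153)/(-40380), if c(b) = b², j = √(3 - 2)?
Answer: 658577881/2866980 ≈ 229.71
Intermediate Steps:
j = 1 (j = √1 = 1)
-49052/W(j*(z - 7)) + c(-153)/(-40380) = -49052/(-213) + (-153)²/(-40380) = -49052*(-1/213) + 23409*(-1/40380) = 49052/213 - 7803/13460 = 658577881/2866980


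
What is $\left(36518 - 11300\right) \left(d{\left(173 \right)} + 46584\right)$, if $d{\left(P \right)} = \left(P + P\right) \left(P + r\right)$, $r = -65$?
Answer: $2117101536$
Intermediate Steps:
$d{\left(P \right)} = 2 P \left(-65 + P\right)$ ($d{\left(P \right)} = \left(P + P\right) \left(P - 65\right) = 2 P \left(-65 + P\right)$)
$\left(36518 - 11300\right) \left(d{\left(173 \right)} + 46584\right) = \left(36518 - 11300\right) \left(2 \cdot 173 \left(-65 + 173\right) + 46584\right) = 25218 \left(2 \cdot 173 \cdot 108 + 46584\right) = 25218 \left(37368 + 46584\right) = 25218 \cdot 83952 = 2117101536$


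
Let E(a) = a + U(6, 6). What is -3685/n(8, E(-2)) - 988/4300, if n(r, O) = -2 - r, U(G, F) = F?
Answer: 791781/2150 ≈ 368.27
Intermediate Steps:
E(a) = 6 + a (E(a) = a + 6 = 6 + a)
-3685/n(8, E(-2)) - 988/4300 = -3685/(-2 - 1*8) - 988/4300 = -3685/(-2 - 8) - 988*1/4300 = -3685/(-10) - 247/1075 = -3685*(-⅒) - 247/1075 = 737/2 - 247/1075 = 791781/2150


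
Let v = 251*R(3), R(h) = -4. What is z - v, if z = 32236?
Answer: 33240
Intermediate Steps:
v = -1004 (v = 251*(-4) = -1004)
z - v = 32236 - 1*(-1004) = 32236 + 1004 = 33240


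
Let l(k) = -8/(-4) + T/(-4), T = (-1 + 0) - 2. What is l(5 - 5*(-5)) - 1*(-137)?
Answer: 559/4 ≈ 139.75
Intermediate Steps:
T = -3 (T = -1 - 2 = -3)
l(k) = 11/4 (l(k) = -8/(-4) - 3/(-4) = -8*(-1/4) - 3*(-1/4) = 2 + 3/4 = 11/4)
l(5 - 5*(-5)) - 1*(-137) = 11/4 - 1*(-137) = 11/4 + 137 = 559/4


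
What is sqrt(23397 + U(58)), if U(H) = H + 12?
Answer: sqrt(23467) ≈ 153.19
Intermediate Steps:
U(H) = 12 + H
sqrt(23397 + U(58)) = sqrt(23397 + (12 + 58)) = sqrt(23397 + 70) = sqrt(23467)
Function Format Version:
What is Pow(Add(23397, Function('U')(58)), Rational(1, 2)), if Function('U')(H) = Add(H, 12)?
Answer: Pow(23467, Rational(1, 2)) ≈ 153.19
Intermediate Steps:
Function('U')(H) = Add(12, H)
Pow(Add(23397, Function('U')(58)), Rational(1, 2)) = Pow(Add(23397, Add(12, 58)), Rational(1, 2)) = Pow(Add(23397, 70), Rational(1, 2)) = Pow(23467, Rational(1, 2))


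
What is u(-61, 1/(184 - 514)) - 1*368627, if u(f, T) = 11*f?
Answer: -369298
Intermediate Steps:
u(-61, 1/(184 - 514)) - 1*368627 = 11*(-61) - 1*368627 = -671 - 368627 = -369298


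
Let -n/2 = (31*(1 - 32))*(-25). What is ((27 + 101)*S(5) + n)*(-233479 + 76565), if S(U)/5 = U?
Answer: 7037592900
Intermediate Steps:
S(U) = 5*U
n = -48050 (n = -2*31*(1 - 32)*(-25) = -2*31*(-31)*(-25) = -(-1922)*(-25) = -2*24025 = -48050)
((27 + 101)*S(5) + n)*(-233479 + 76565) = ((27 + 101)*(5*5) - 48050)*(-233479 + 76565) = (128*25 - 48050)*(-156914) = (3200 - 48050)*(-156914) = -44850*(-156914) = 7037592900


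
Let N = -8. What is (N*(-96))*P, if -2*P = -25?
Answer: 9600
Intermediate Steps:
P = 25/2 (P = -1/2*(-25) = 25/2 ≈ 12.500)
N = -8 (N = -1*8 = -8)
(N*(-96))*P = -8*(-96)*(25/2) = 768*(25/2) = 9600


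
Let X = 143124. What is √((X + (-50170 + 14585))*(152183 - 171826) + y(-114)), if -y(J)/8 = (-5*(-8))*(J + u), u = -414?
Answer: I*√2112219617 ≈ 45959.0*I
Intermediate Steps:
y(J) = 132480 - 320*J (y(J) = -8*(-5*(-8))*(J - 414) = -320*(-414 + J) = -8*(-16560 + 40*J) = 132480 - 320*J)
√((X + (-50170 + 14585))*(152183 - 171826) + y(-114)) = √((143124 + (-50170 + 14585))*(152183 - 171826) + (132480 - 320*(-114))) = √((143124 - 35585)*(-19643) + (132480 + 36480)) = √(107539*(-19643) + 168960) = √(-2112388577 + 168960) = √(-2112219617) = I*√2112219617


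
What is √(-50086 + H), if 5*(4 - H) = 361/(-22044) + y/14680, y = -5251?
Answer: I*√81947169424832536506/40450740 ≈ 223.79*I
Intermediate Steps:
H = 1648292731/404507400 (H = 4 - (361/(-22044) - 5251/14680)/5 = 4 - (361*(-1/22044) - 5251*1/14680)/5 = 4 - (-361/22044 - 5251/14680)/5 = 4 - ⅕*(-30263131/80901480) = 4 + 30263131/404507400 = 1648292731/404507400 ≈ 4.0748)
√(-50086 + H) = √(-50086 + 1648292731/404507400) = √(-20258509343669/404507400) = I*√81947169424832536506/40450740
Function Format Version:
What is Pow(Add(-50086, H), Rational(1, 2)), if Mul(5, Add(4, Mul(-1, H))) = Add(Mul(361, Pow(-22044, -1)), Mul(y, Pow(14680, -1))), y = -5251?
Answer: Mul(Rational(1, 40450740), I, Pow(81947169424832536506, Rational(1, 2))) ≈ Mul(223.79, I)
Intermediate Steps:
H = Rational(1648292731, 404507400) (H = Add(4, Mul(Rational(-1, 5), Add(Mul(361, Pow(-22044, -1)), Mul(-5251, Pow(14680, -1))))) = Add(4, Mul(Rational(-1, 5), Add(Mul(361, Rational(-1, 22044)), Mul(-5251, Rational(1, 14680))))) = Add(4, Mul(Rational(-1, 5), Add(Rational(-361, 22044), Rational(-5251, 14680)))) = Add(4, Mul(Rational(-1, 5), Rational(-30263131, 80901480))) = Add(4, Rational(30263131, 404507400)) = Rational(1648292731, 404507400) ≈ 4.0748)
Pow(Add(-50086, H), Rational(1, 2)) = Pow(Add(-50086, Rational(1648292731, 404507400)), Rational(1, 2)) = Pow(Rational(-20258509343669, 404507400), Rational(1, 2)) = Mul(Rational(1, 40450740), I, Pow(81947169424832536506, Rational(1, 2)))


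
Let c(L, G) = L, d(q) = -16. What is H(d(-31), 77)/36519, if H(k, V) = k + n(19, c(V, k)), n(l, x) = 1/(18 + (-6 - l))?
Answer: -113/255633 ≈ -0.00044204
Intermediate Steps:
n(l, x) = 1/(12 - l)
H(k, V) = -1/7 + k (H(k, V) = k - 1/(-12 + 19) = k - 1/7 = -1/7 + k)
H(d(-31), 77)/36519 = (-1/7 - 16)/36519 = -113/7*1/36519 = -113/255633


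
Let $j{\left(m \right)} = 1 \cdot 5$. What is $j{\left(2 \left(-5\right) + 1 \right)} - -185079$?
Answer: $185084$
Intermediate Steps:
$j{\left(m \right)} = 5$
$j{\left(2 \left(-5\right) + 1 \right)} - -185079 = 5 - -185079 = 5 + 185079 = 185084$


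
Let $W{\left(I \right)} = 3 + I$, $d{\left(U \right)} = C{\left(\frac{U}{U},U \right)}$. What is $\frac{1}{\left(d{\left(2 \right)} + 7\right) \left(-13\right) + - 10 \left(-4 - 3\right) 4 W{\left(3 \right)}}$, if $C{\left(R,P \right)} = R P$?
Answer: $\frac{1}{1563} \approx 0.0006398$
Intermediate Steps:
$C{\left(R,P \right)} = P R$
$d{\left(U \right)} = U$ ($d{\left(U \right)} = U \frac{U}{U} = U 1 = U$)
$\frac{1}{\left(d{\left(2 \right)} + 7\right) \left(-13\right) + - 10 \left(-4 - 3\right) 4 W{\left(3 \right)}} = \frac{1}{\left(2 + 7\right) \left(-13\right) + - 10 \left(-4 - 3\right) 4 \left(3 + 3\right)} = \frac{1}{9 \left(-13\right) + - 10 \left(\left(-7\right) 4\right) 6} = \frac{1}{-117 + \left(-10\right) \left(-28\right) 6} = \frac{1}{-117 + 280 \cdot 6} = \frac{1}{-117 + 1680} = \frac{1}{1563}$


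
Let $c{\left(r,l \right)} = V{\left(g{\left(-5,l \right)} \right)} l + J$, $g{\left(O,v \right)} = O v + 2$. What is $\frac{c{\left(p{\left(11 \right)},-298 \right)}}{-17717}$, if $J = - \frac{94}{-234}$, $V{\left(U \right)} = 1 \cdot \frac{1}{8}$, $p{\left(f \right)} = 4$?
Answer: $\frac{17245}{8291556} \approx 0.0020798$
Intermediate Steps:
$g{\left(O,v \right)} = 2 + O v$
$V{\left(U \right)} = \frac{1}{8}$ ($V{\left(U \right)} = 1 \cdot \frac{1}{8} = \frac{1}{8}$)
$J = \frac{47}{117}$ ($J = \left(-94\right) \left(- \frac{1}{234}\right) = \frac{47}{117} \approx 0.40171$)
$c{\left(r,l \right)} = \frac{47}{117} + \frac{l}{8}$ ($c{\left(r,l \right)} = \frac{l}{8} + \frac{47}{117} = \frac{47}{117} + \frac{l}{8}$)
$\frac{c{\left(p{\left(11 \right)},-298 \right)}}{-17717} = \frac{\frac{47}{117} + \frac{1}{8} \left(-298\right)}{-17717} = \left(\frac{47}{117} - \frac{149}{4}\right) \left(- \frac{1}{17717}\right) = \left(- \frac{17245}{468}\right) \left(- \frac{1}{17717}\right) = \frac{17245}{8291556}$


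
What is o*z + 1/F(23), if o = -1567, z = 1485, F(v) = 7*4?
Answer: -65155859/28 ≈ -2.3270e+6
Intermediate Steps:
F(v) = 28
o*z + 1/F(23) = -1567*1485 + 1/28 = -2326995 + 1/28 = -65155859/28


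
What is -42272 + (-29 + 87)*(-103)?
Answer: -48246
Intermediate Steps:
-42272 + (-29 + 87)*(-103) = -42272 + 58*(-103) = -42272 - 5974 = -48246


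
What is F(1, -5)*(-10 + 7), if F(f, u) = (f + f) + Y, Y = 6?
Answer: -24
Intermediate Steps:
F(f, u) = 6 + 2*f (F(f, u) = (f + f) + 6 = 2*f + 6 = 6 + 2*f)
F(1, -5)*(-10 + 7) = (6 + 2*1)*(-10 + 7) = (6 + 2)*(-3) = 8*(-3) = -24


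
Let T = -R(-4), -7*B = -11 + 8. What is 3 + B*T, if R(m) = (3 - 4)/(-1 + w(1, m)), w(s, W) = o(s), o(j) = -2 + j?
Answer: 39/14 ≈ 2.7857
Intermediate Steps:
B = 3/7 (B = -(-11 + 8)/7 = -⅐*(-3) = 3/7 ≈ 0.42857)
w(s, W) = -2 + s
R(m) = ½ (R(m) = (3 - 4)/(-1 + (-2 + 1)) = -1/(-1 - 1) = -1/(-2) = -1*(-½) = ½)
T = -½ (T = -1*½ = -½ ≈ -0.50000)
3 + B*T = 3 + (3/7)*(-½) = 3 - 3/14 = 39/14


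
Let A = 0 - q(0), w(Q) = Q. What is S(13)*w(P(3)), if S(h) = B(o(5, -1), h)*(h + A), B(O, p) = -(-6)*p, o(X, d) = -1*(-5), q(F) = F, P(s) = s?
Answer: 3042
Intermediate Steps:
o(X, d) = 5
B(O, p) = 6*p
A = 0 (A = 0 - 1*0 = 0 + 0 = 0)
S(h) = 6*h² (S(h) = (6*h)*(h + 0) = (6*h)*h = 6*h²)
S(13)*w(P(3)) = (6*13²)*3 = (6*169)*3 = 1014*3 = 3042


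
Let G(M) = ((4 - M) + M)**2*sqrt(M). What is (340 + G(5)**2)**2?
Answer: 2624400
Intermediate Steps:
G(M) = 16*sqrt(M) (G(M) = 4**2*sqrt(M) = 16*sqrt(M))
(340 + G(5)**2)**2 = (340 + (16*sqrt(5))**2)**2 = (340 + 1280)**2 = 1620**2 = 2624400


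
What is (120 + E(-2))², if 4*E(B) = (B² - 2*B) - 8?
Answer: 14400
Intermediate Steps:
E(B) = -2 - B/2 + B²/4 (E(B) = ((B² - 2*B) - 8)/4 = (-8 + B² - 2*B)/4 = -2 - B/2 + B²/4)
(120 + E(-2))² = (120 + (-2 - ½*(-2) + (¼)*(-2)²))² = (120 + (-2 + 1 + (¼)*4))² = (120 + (-2 + 1 + 1))² = (120 + 0)² = 120² = 14400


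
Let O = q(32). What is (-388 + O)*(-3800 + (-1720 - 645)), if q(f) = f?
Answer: 2194740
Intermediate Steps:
O = 32
(-388 + O)*(-3800 + (-1720 - 645)) = (-388 + 32)*(-3800 + (-1720 - 645)) = -356*(-3800 - 2365) = -356*(-6165) = 2194740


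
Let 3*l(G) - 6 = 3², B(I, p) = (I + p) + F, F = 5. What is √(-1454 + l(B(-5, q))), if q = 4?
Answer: 3*I*√161 ≈ 38.066*I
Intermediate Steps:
B(I, p) = 5 + I + p (B(I, p) = (I + p) + 5 = 5 + I + p)
l(G) = 5 (l(G) = 2 + (⅓)*3² = 2 + (⅓)*9 = 2 + 3 = 5)
√(-1454 + l(B(-5, q))) = √(-1454 + 5) = √(-1449) = 3*I*√161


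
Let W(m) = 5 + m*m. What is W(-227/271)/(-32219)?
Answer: -418734/2366195579 ≈ -0.00017697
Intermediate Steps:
W(m) = 5 + m²
W(-227/271)/(-32219) = (5 + (-227/271)²)/(-32219) = (5 + (-227*1/271)²)*(-1/32219) = (5 + (-227/271)²)*(-1/32219) = (5 + 51529/73441)*(-1/32219) = (418734/73441)*(-1/32219) = -418734/2366195579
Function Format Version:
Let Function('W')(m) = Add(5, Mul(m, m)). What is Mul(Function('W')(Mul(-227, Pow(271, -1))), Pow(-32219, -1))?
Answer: Rational(-418734, 2366195579) ≈ -0.00017697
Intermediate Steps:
Function('W')(m) = Add(5, Pow(m, 2))
Mul(Function('W')(Mul(-227, Pow(271, -1))), Pow(-32219, -1)) = Mul(Add(5, Pow(Mul(-227, Pow(271, -1)), 2)), Pow(-32219, -1)) = Mul(Add(5, Pow(Mul(-227, Rational(1, 271)), 2)), Rational(-1, 32219)) = Mul(Add(5, Pow(Rational(-227, 271), 2)), Rational(-1, 32219)) = Mul(Add(5, Rational(51529, 73441)), Rational(-1, 32219)) = Mul(Rational(418734, 73441), Rational(-1, 32219)) = Rational(-418734, 2366195579)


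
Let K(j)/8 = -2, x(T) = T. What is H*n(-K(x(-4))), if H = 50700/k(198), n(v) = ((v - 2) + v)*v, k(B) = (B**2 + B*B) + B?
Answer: 1352000/4367 ≈ 309.59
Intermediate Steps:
K(j) = -16 (K(j) = 8*(-2) = -16)
k(B) = B + 2*B**2 (k(B) = (B**2 + B**2) + B = 2*B**2 + B = B + 2*B**2)
n(v) = v*(-2 + 2*v) (n(v) = ((-2 + v) + v)*v = (-2 + 2*v)*v = v*(-2 + 2*v))
H = 8450/13101 (H = 50700/((198*(1 + 2*198))) = 50700/((198*(1 + 396))) = 50700/((198*397)) = 50700/78606 = 50700*(1/78606) = 8450/13101 ≈ 0.64499)
H*n(-K(x(-4))) = 8450*(2*(-1*(-16))*(-1 - 1*(-16)))/13101 = 8450*(2*16*(-1 + 16))/13101 = 8450*(2*16*15)/13101 = (8450/13101)*480 = 1352000/4367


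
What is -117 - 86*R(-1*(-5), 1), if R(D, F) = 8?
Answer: -805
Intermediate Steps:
-117 - 86*R(-1*(-5), 1) = -117 - 86*8 = -117 - 688 = -805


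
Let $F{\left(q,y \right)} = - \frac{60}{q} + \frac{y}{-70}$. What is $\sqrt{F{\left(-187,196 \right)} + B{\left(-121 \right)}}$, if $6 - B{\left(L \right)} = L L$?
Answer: $\frac{7 i \sqrt{261152045}}{935} \approx 120.99 i$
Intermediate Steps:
$B{\left(L \right)} = 6 - L^{2}$ ($B{\left(L \right)} = 6 - L L = 6 - L^{2}$)
$F{\left(q,y \right)} = - \frac{60}{q} - \frac{y}{70}$ ($F{\left(q,y \right)} = - \frac{60}{q} + y \left(- \frac{1}{70}\right) = - \frac{60}{q} - \frac{y}{70}$)
$\sqrt{F{\left(-187,196 \right)} + B{\left(-121 \right)}} = \sqrt{\left(- \frac{60}{-187} - \frac{14}{5}\right) + \left(6 - \left(-121\right)^{2}\right)} = \sqrt{\left(\left(-60\right) \left(- \frac{1}{187}\right) - \frac{14}{5}\right) + \left(6 - 14641\right)} = \sqrt{\left(\frac{60}{187} - \frac{14}{5}\right) + \left(6 - 14641\right)} = \sqrt{- \frac{2318}{935} - 14635} = \sqrt{- \frac{13686043}{935}} = \frac{7 i \sqrt{261152045}}{935}$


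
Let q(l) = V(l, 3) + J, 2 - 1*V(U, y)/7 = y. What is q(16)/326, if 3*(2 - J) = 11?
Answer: -13/489 ≈ -0.026585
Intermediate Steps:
J = -5/3 (J = 2 - ⅓*11 = 2 - 11/3 = -5/3 ≈ -1.6667)
V(U, y) = 14 - 7*y
q(l) = -26/3 (q(l) = (14 - 7*3) - 5/3 = (14 - 21) - 5/3 = -7 - 5/3 = -26/3)
q(16)/326 = -26/3/326 = -26/3*1/326 = -13/489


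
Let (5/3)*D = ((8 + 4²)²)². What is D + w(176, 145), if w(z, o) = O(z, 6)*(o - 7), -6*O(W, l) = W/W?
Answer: 995213/5 ≈ 1.9904e+5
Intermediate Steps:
O(W, l) = -⅙ (O(W, l) = -W/(6*W) = -⅙*1 = -⅙)
w(z, o) = 7/6 - o/6 (w(z, o) = -(o - 7)/6 = -(-7 + o)/6 = 7/6 - o/6)
D = 995328/5 (D = 3*((8 + 4²)²)²/5 = 3*((8 + 16)²)²/5 = 3*(24²)²/5 = (⅗)*576² = (⅗)*331776 = 995328/5 ≈ 1.9907e+5)
D + w(176, 145) = 995328/5 + (7/6 - ⅙*145) = 995328/5 + (7/6 - 145/6) = 995328/5 - 23 = 995213/5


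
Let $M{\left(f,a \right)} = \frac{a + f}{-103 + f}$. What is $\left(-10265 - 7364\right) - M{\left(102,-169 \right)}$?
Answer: $-17696$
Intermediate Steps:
$M{\left(f,a \right)} = \frac{a + f}{-103 + f}$
$\left(-10265 - 7364\right) - M{\left(102,-169 \right)} = \left(-10265 - 7364\right) - \frac{-169 + 102}{-103 + 102} = -17629 - \frac{1}{-1} \left(-67\right) = -17629 - \left(-1\right) \left(-67\right) = -17629 - 67 = -17696$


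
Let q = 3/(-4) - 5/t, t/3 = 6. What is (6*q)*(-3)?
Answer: 37/2 ≈ 18.500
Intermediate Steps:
t = 18 (t = 3*6 = 18)
q = -37/36 (q = 3/(-4) - 5/18 = 3*(-¼) - 5*1/18 = -¾ - 5/18 = -37/36 ≈ -1.0278)
(6*q)*(-3) = (6*(-37/36))*(-3) = -37/6*(-3) = 37/2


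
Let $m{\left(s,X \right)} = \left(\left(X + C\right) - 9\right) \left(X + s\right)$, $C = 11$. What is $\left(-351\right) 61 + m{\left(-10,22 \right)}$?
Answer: $-21123$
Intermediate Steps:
$m{\left(s,X \right)} = \left(2 + X\right) \left(X + s\right)$ ($m{\left(s,X \right)} = \left(\left(X + 11\right) - 9\right) \left(X + s\right) = \left(\left(11 + X\right) - 9\right) \left(X + s\right) = \left(2 + X\right) \left(X + s\right)$)
$\left(-351\right) 61 + m{\left(-10,22 \right)} = \left(-351\right) 61 + \left(22^{2} + 2 \cdot 22 + 2 \left(-10\right) + 22 \left(-10\right)\right) = -21411 + \left(484 + 44 - 20 - 220\right) = -21411 + 288 = -21123$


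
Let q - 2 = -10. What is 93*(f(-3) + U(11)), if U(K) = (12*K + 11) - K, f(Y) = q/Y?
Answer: 12524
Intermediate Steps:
q = -8 (q = 2 - 10 = -8)
f(Y) = -8/Y
U(K) = 11 + 11*K (U(K) = (11 + 12*K) - K = 11 + 11*K)
93*(f(-3) + U(11)) = 93*(-8/(-3) + (11 + 11*11)) = 93*(-8*(-1/3) + (11 + 121)) = 93*(8/3 + 132) = 93*(404/3) = 12524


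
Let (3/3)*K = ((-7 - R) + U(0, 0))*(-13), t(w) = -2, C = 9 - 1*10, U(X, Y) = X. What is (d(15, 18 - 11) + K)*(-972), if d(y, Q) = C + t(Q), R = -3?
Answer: -47628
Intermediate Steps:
C = -1 (C = 9 - 10 = -1)
d(y, Q) = -3 (d(y, Q) = -1 - 2 = -3)
K = 52 (K = ((-7 - 1*(-3)) + 0)*(-13) = ((-7 + 3) + 0)*(-13) = (-4 + 0)*(-13) = -4*(-13) = 52)
(d(15, 18 - 11) + K)*(-972) = (-3 + 52)*(-972) = 49*(-972) = -47628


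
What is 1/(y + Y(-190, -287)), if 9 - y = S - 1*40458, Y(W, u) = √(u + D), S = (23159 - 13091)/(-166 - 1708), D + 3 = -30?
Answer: 35533488381/1438124857697849 - 7023752*I*√5/1438124857697849 ≈ 2.4708e-5 - 1.0921e-8*I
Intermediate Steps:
D = -33 (D = -3 - 30 = -33)
S = -5034/937 (S = 10068/(-1874) = 10068*(-1/1874) = -5034/937 ≈ -5.3725)
Y(W, u) = √(-33 + u) (Y(W, u) = √(u - 33) = √(-33 + u))
y = 37922613/937 (y = 9 - (-5034/937 - 1*40458) = 9 - (-5034/937 - 40458) = 9 - 1*(-37914180/937) = 9 + 37914180/937 = 37922613/937 ≈ 40472.)
1/(y + Y(-190, -287)) = 1/(37922613/937 + √(-33 - 287)) = 1/(37922613/937 + √(-320)) = 1/(37922613/937 + 8*I*√5)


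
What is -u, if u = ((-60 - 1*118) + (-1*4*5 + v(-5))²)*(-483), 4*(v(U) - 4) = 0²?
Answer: 37674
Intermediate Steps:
v(U) = 4 (v(U) = 4 + (¼)*0² = 4 + (¼)*0 = 4 + 0 = 4)
u = -37674 (u = ((-60 - 1*118) + (-1*4*5 + 4)²)*(-483) = ((-60 - 118) + (-4*5 + 4)²)*(-483) = (-178 + (-20 + 4)²)*(-483) = (-178 + (-16)²)*(-483) = (-178 + 256)*(-483) = 78*(-483) = -37674)
-u = -1*(-37674) = 37674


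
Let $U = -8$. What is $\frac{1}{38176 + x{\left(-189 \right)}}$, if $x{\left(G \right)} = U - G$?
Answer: $\frac{1}{38357} \approx 2.6071 \cdot 10^{-5}$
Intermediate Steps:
$x{\left(G \right)} = -8 - G$
$\frac{1}{38176 + x{\left(-189 \right)}} = \frac{1}{38176 - -181} = \frac{1}{38176 + \left(-8 + 189\right)} = \frac{1}{38176 + 181} = \frac{1}{38357}$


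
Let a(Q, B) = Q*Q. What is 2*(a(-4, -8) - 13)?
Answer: 6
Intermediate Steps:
a(Q, B) = Q²
2*(a(-4, -8) - 13) = 2*((-4)² - 13) = 2*(16 - 13) = 2*3 = 6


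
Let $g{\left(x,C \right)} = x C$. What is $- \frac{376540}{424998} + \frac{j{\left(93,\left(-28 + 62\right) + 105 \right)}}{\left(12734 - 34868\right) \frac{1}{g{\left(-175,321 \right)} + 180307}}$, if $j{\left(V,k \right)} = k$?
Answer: $- \frac{87397591996}{111986973} \approx -780.43$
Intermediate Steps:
$g{\left(x,C \right)} = C x$
$- \frac{376540}{424998} + \frac{j{\left(93,\left(-28 + 62\right) + 105 \right)}}{\left(12734 - 34868\right) \frac{1}{g{\left(-175,321 \right)} + 180307}} = - \frac{376540}{424998} + \frac{\left(-28 + 62\right) + 105}{\left(12734 - 34868\right) \frac{1}{321 \left(-175\right) + 180307}} = \left(-376540\right) \frac{1}{424998} + \frac{34 + 105}{\left(-22134\right) \frac{1}{-56175 + 180307}} = - \frac{188270}{212499} + \frac{139}{\left(-22134\right) \frac{1}{124132}} = - \frac{188270}{212499} + \frac{139}{- \frac{11067}{62066}} = - \frac{188270}{212499} + 139 \left(- \frac{62066}{11067}\right) = - \frac{188270}{212499} - \frac{8627174}{11067} = - \frac{87397591996}{111986973}$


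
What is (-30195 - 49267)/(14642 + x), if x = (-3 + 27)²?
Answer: -39731/7609 ≈ -5.2216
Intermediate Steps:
x = 576 (x = 24² = 576)
(-30195 - 49267)/(14642 + x) = (-30195 - 49267)/(14642 + 576) = -79462/15218 = -79462*1/15218 = -39731/7609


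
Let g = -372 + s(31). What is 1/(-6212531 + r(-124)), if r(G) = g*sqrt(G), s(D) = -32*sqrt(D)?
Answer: I/(1984 - 6212531*I + 744*sqrt(31)) ≈ -1.6096e-7 + 1.5873e-10*I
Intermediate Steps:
g = -372 - 32*sqrt(31) ≈ -550.17
r(G) = sqrt(G)*(-372 - 32*sqrt(31)) (r(G) = (-372 - 32*sqrt(31))*sqrt(G) = sqrt(G)*(-372 - 32*sqrt(31)))
1/(-6212531 + r(-124)) = 1/(-6212531 + sqrt(-124)*(-372 - 32*sqrt(31))) = 1/(-6212531 + (2*I*sqrt(31))*(-372 - 32*sqrt(31))) = 1/(-6212531 + 2*I*sqrt(31)*(-372 - 32*sqrt(31)))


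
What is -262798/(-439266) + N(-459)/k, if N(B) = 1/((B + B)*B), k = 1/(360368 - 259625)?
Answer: 8610336973/10282777794 ≈ 0.83735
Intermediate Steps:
k = 1/100743 ≈ 9.9263e-6
N(B) = 1/(2*B**2) (N(B) = 1/(((2*B))*B) = (1/(2*B))/B = 1/(2*B**2))
-262798/(-439266) + N(-459)/k = -262798/(-439266) + ((1/2)/(-459)**2)/(1/100743) = -262798*(-1/439266) + ((1/2)*(1/210681))*100743 = 131399/219633 + (1/421362)*100743 = 131399/219633 + 33581/140454 = 8610336973/10282777794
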